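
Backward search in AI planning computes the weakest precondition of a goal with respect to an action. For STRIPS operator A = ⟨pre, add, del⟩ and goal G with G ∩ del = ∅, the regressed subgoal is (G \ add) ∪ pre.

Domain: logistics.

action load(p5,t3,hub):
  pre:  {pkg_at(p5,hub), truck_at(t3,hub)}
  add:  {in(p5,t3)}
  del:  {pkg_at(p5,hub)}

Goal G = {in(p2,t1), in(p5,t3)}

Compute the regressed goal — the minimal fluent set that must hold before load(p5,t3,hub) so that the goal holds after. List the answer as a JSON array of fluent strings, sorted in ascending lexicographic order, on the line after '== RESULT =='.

Regress:
  G ∩ del = {}  (empty — regression defined)
  G \ add = {in(p2,t1), in(p5,t3)} \ {in(p5,t3)} = {in(p2,t1)}
  ∪ pre   = {in(p2,t1)} ∪ {pkg_at(p5,hub), truck_at(t3,hub)}
          = {in(p2,t1), pkg_at(p5,hub), truck_at(t3,hub)}

== RESULT ==
["in(p2,t1)", "pkg_at(p5,hub)", "truck_at(t3,hub)"]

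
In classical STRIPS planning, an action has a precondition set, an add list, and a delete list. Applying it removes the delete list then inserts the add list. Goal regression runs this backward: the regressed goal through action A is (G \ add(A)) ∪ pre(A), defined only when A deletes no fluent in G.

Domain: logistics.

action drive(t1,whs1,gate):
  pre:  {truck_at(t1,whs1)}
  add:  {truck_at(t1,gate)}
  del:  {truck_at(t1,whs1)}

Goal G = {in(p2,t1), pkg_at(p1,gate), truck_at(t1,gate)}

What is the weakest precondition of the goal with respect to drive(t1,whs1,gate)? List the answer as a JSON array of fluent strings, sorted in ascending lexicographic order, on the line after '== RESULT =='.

Compute (G \ add) ∪ pre:
  G ∩ del = {}  (empty — regression defined)
  G \ add = {in(p2,t1), pkg_at(p1,gate), truck_at(t1,gate)} \ {truck_at(t1,gate)} = {in(p2,t1), pkg_at(p1,gate)}
  ∪ pre   = {in(p2,t1), pkg_at(p1,gate)} ∪ {truck_at(t1,whs1)}
          = {in(p2,t1), pkg_at(p1,gate), truck_at(t1,whs1)}

== RESULT ==
["in(p2,t1)", "pkg_at(p1,gate)", "truck_at(t1,whs1)"]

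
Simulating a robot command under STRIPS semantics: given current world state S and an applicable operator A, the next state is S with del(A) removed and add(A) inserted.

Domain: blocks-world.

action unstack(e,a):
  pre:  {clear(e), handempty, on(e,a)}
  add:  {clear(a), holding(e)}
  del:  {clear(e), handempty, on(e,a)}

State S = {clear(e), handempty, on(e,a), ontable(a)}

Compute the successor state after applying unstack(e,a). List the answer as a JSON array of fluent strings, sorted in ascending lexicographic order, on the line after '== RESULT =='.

Compute (S \ del) ∪ add:
  pre ⊆ S: {clear(e), handempty, on(e,a)} ⊆ S  — applicable
  S \ del = {ontable(a)}
  ∪ add   = {clear(a), holding(e), ontable(a)}

== RESULT ==
["clear(a)", "holding(e)", "ontable(a)"]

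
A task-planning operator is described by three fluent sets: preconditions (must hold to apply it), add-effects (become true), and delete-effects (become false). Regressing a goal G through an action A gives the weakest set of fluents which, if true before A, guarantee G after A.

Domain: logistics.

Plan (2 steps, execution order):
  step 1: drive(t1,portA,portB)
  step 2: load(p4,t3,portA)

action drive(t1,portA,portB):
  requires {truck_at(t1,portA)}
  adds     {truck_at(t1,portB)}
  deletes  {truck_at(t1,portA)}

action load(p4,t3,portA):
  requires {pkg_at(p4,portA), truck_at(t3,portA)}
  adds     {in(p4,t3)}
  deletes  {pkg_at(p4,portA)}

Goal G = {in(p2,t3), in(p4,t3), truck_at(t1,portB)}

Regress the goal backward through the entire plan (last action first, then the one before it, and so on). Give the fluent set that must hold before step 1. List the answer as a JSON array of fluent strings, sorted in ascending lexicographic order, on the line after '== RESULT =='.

Regress step by step:
  through step 2 (load(p4,t3,portA)): drop {in(p4,t3)}, keep {in(p2,t3), truck_at(t1,portB)}, require {pkg_at(p4,portA), truck_at(t3,portA)}
    → {in(p2,t3), pkg_at(p4,portA), truck_at(t1,portB), truck_at(t3,portA)}
  through step 1 (drive(t1,portA,portB)): drop {truck_at(t1,portB)}, keep {in(p2,t3), pkg_at(p4,portA), truck_at(t3,portA)}, require {truck_at(t1,portA)}
    → {in(p2,t3), pkg_at(p4,portA), truck_at(t1,portA), truck_at(t3,portA)}

== RESULT ==
["in(p2,t3)", "pkg_at(p4,portA)", "truck_at(t1,portA)", "truck_at(t3,portA)"]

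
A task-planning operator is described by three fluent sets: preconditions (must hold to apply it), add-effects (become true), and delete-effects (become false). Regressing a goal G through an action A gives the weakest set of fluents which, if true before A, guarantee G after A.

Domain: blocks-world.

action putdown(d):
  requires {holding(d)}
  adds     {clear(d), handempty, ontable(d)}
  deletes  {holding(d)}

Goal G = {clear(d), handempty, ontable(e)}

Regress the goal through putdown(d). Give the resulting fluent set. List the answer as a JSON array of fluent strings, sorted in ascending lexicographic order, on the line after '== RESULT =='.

Regress:
  G ∩ del = {}  (empty — regression defined)
  G \ add = {clear(d), handempty, ontable(e)} \ {clear(d), handempty, ontable(d)} = {ontable(e)}
  ∪ pre   = {ontable(e)} ∪ {holding(d)}
          = {holding(d), ontable(e)}

== RESULT ==
["holding(d)", "ontable(e)"]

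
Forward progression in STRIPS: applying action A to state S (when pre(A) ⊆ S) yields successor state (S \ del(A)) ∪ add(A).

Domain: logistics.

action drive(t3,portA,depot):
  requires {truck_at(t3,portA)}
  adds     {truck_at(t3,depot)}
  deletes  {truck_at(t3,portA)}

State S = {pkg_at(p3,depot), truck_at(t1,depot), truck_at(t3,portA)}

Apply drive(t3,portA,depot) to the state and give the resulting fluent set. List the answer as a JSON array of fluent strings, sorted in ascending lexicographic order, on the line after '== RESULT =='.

Compute (S \ del) ∪ add:
  pre ⊆ S: {truck_at(t3,portA)} ⊆ S  — applicable
  S \ del = {pkg_at(p3,depot), truck_at(t1,depot)}
  ∪ add   = {pkg_at(p3,depot), truck_at(t1,depot), truck_at(t3,depot)}

== RESULT ==
["pkg_at(p3,depot)", "truck_at(t1,depot)", "truck_at(t3,depot)"]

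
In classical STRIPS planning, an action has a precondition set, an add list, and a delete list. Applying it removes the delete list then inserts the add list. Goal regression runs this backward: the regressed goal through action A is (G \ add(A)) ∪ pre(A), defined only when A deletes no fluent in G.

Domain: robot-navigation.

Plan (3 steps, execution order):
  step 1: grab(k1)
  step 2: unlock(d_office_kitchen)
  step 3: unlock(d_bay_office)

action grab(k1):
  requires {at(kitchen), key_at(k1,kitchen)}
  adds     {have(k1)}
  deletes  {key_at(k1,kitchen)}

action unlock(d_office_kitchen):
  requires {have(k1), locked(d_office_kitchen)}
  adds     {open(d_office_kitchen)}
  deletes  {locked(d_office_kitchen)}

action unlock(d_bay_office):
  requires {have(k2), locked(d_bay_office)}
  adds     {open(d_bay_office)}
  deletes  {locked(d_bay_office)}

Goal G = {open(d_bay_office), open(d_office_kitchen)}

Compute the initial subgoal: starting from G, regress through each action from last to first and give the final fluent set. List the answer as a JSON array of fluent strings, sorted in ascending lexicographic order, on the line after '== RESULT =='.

Regress step by step:
  through step 3 (unlock(d_bay_office)): drop {open(d_bay_office)}, keep {open(d_office_kitchen)}, require {have(k2), locked(d_bay_office)}
    → {have(k2), locked(d_bay_office), open(d_office_kitchen)}
  through step 2 (unlock(d_office_kitchen)): drop {open(d_office_kitchen)}, keep {have(k2), locked(d_bay_office)}, require {have(k1), locked(d_office_kitchen)}
    → {have(k1), have(k2), locked(d_bay_office), locked(d_office_kitchen)}
  through step 1 (grab(k1)): drop {have(k1)}, keep {have(k2), locked(d_bay_office), locked(d_office_kitchen)}, require {at(kitchen), key_at(k1,kitchen)}
    → {at(kitchen), have(k2), key_at(k1,kitchen), locked(d_bay_office), locked(d_office_kitchen)}

== RESULT ==
["at(kitchen)", "have(k2)", "key_at(k1,kitchen)", "locked(d_bay_office)", "locked(d_office_kitchen)"]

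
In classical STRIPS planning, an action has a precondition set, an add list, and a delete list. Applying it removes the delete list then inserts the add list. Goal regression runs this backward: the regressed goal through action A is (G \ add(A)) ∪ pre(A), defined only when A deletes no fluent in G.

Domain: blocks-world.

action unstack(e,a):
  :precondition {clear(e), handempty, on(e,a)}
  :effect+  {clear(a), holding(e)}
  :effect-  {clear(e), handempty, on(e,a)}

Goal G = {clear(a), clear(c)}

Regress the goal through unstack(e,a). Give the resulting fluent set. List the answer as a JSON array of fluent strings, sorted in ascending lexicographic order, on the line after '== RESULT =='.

Compute (G \ add) ∪ pre:
  G ∩ del = {}  (empty — regression defined)
  G \ add = {clear(a), clear(c)} \ {clear(a), holding(e)} = {clear(c)}
  ∪ pre   = {clear(c)} ∪ {clear(e), handempty, on(e,a)}
          = {clear(c), clear(e), handempty, on(e,a)}

== RESULT ==
["clear(c)", "clear(e)", "handempty", "on(e,a)"]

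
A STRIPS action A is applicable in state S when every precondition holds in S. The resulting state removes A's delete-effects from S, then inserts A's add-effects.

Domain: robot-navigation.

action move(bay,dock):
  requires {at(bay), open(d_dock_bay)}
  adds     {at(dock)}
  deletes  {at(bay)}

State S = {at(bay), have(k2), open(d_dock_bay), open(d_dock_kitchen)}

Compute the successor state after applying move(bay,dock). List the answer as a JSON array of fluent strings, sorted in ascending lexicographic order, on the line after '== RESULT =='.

Progress:
  pre ⊆ S: {at(bay), open(d_dock_bay)} ⊆ S  — applicable
  S \ del = {have(k2), open(d_dock_bay), open(d_dock_kitchen)}
  ∪ add   = {at(dock), have(k2), open(d_dock_bay), open(d_dock_kitchen)}

== RESULT ==
["at(dock)", "have(k2)", "open(d_dock_bay)", "open(d_dock_kitchen)"]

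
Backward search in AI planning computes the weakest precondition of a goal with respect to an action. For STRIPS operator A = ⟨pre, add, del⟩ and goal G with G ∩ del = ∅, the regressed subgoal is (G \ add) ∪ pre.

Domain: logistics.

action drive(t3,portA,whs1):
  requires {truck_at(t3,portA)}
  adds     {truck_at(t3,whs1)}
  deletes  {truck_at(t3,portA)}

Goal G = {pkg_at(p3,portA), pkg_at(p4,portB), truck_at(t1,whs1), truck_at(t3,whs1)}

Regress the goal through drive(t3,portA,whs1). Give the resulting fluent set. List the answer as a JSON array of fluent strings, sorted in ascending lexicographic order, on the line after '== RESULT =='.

Regress:
  G ∩ del = {}  (empty — regression defined)
  G \ add = {pkg_at(p3,portA), pkg_at(p4,portB), truck_at(t1,whs1), truck_at(t3,whs1)} \ {truck_at(t3,whs1)} = {pkg_at(p3,portA), pkg_at(p4,portB), truck_at(t1,whs1)}
  ∪ pre   = {pkg_at(p3,portA), pkg_at(p4,portB), truck_at(t1,whs1)} ∪ {truck_at(t3,portA)}
          = {pkg_at(p3,portA), pkg_at(p4,portB), truck_at(t1,whs1), truck_at(t3,portA)}

== RESULT ==
["pkg_at(p3,portA)", "pkg_at(p4,portB)", "truck_at(t1,whs1)", "truck_at(t3,portA)"]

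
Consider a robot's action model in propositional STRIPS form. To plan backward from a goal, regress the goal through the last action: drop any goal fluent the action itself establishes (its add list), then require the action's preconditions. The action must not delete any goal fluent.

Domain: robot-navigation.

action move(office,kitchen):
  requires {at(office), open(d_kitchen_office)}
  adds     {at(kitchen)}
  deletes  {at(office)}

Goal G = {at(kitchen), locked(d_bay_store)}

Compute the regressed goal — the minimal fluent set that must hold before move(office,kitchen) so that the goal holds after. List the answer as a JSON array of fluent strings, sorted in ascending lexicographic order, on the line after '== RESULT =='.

Compute (G \ add) ∪ pre:
  G ∩ del = {}  (empty — regression defined)
  G \ add = {at(kitchen), locked(d_bay_store)} \ {at(kitchen)} = {locked(d_bay_store)}
  ∪ pre   = {locked(d_bay_store)} ∪ {at(office), open(d_kitchen_office)}
          = {at(office), locked(d_bay_store), open(d_kitchen_office)}

== RESULT ==
["at(office)", "locked(d_bay_store)", "open(d_kitchen_office)"]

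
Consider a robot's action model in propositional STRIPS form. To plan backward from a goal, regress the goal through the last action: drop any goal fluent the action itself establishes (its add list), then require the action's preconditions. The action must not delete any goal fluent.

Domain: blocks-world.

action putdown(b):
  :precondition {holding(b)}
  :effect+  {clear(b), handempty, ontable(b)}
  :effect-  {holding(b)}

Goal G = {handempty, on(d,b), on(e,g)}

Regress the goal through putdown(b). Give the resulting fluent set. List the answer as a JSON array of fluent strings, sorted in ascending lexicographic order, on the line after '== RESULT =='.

Regress:
  G ∩ del = {}  (empty — regression defined)
  G \ add = {handempty, on(d,b), on(e,g)} \ {clear(b), handempty, ontable(b)} = {on(d,b), on(e,g)}
  ∪ pre   = {on(d,b), on(e,g)} ∪ {holding(b)}
          = {holding(b), on(d,b), on(e,g)}

== RESULT ==
["holding(b)", "on(d,b)", "on(e,g)"]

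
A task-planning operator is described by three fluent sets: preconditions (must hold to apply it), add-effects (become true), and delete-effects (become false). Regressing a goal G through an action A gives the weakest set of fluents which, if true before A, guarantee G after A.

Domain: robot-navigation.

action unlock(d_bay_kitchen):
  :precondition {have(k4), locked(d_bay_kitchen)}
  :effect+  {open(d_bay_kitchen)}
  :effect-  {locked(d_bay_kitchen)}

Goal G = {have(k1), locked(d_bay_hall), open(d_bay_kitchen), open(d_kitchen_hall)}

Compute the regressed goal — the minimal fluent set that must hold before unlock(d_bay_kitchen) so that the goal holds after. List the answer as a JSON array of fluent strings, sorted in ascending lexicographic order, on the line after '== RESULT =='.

Regress:
  G ∩ del = {}  (empty — regression defined)
  G \ add = {have(k1), locked(d_bay_hall), open(d_bay_kitchen), open(d_kitchen_hall)} \ {open(d_bay_kitchen)} = {have(k1), locked(d_bay_hall), open(d_kitchen_hall)}
  ∪ pre   = {have(k1), locked(d_bay_hall), open(d_kitchen_hall)} ∪ {have(k4), locked(d_bay_kitchen)}
          = {have(k1), have(k4), locked(d_bay_hall), locked(d_bay_kitchen), open(d_kitchen_hall)}

== RESULT ==
["have(k1)", "have(k4)", "locked(d_bay_hall)", "locked(d_bay_kitchen)", "open(d_kitchen_hall)"]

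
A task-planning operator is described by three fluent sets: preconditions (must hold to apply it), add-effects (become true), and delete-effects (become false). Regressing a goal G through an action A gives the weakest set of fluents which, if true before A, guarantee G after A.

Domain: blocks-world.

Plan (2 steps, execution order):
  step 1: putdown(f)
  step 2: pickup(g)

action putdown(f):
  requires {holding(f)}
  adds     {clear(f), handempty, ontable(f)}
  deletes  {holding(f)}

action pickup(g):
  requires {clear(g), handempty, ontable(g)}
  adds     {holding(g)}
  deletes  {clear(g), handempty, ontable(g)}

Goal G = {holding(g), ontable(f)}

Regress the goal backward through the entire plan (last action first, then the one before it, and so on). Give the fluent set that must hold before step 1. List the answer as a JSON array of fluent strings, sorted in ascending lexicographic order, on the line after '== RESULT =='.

Work backward from the goal:
  through step 2 (pickup(g)): drop {holding(g)}, keep {ontable(f)}, require {clear(g), handempty, ontable(g)}
    → {clear(g), handempty, ontable(f), ontable(g)}
  through step 1 (putdown(f)): drop {handempty, ontable(f)}, keep {clear(g), ontable(g)}, require {holding(f)}
    → {clear(g), holding(f), ontable(g)}

== RESULT ==
["clear(g)", "holding(f)", "ontable(g)"]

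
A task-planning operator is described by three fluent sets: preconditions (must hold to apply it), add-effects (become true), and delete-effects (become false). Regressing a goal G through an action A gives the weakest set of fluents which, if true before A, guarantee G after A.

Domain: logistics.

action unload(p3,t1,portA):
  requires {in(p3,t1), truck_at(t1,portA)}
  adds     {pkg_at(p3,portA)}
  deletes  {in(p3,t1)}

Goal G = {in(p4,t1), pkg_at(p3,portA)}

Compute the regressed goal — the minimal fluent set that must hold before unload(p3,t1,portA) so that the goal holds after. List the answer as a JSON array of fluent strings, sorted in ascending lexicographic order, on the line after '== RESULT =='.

Compute (G \ add) ∪ pre:
  G ∩ del = {}  (empty — regression defined)
  G \ add = {in(p4,t1), pkg_at(p3,portA)} \ {pkg_at(p3,portA)} = {in(p4,t1)}
  ∪ pre   = {in(p4,t1)} ∪ {in(p3,t1), truck_at(t1,portA)}
          = {in(p3,t1), in(p4,t1), truck_at(t1,portA)}

== RESULT ==
["in(p3,t1)", "in(p4,t1)", "truck_at(t1,portA)"]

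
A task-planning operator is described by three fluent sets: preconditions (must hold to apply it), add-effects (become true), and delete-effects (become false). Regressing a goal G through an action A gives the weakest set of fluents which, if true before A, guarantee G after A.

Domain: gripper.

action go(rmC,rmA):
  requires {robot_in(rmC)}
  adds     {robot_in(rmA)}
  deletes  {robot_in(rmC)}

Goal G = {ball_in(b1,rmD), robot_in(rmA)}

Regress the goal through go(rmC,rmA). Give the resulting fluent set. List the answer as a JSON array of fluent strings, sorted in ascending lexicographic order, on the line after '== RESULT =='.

Regress:
  G ∩ del = {}  (empty — regression defined)
  G \ add = {ball_in(b1,rmD), robot_in(rmA)} \ {robot_in(rmA)} = {ball_in(b1,rmD)}
  ∪ pre   = {ball_in(b1,rmD)} ∪ {robot_in(rmC)}
          = {ball_in(b1,rmD), robot_in(rmC)}

== RESULT ==
["ball_in(b1,rmD)", "robot_in(rmC)"]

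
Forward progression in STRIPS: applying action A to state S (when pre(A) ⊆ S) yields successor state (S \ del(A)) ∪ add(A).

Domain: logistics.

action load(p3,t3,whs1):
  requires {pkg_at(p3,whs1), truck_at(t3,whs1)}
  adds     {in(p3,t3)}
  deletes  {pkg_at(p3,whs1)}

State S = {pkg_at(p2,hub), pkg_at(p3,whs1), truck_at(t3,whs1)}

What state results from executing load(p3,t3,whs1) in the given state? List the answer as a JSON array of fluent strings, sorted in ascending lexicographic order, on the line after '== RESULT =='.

Compute (S \ del) ∪ add:
  pre ⊆ S: {pkg_at(p3,whs1), truck_at(t3,whs1)} ⊆ S  — applicable
  S \ del = {pkg_at(p2,hub), truck_at(t3,whs1)}
  ∪ add   = {in(p3,t3), pkg_at(p2,hub), truck_at(t3,whs1)}

== RESULT ==
["in(p3,t3)", "pkg_at(p2,hub)", "truck_at(t3,whs1)"]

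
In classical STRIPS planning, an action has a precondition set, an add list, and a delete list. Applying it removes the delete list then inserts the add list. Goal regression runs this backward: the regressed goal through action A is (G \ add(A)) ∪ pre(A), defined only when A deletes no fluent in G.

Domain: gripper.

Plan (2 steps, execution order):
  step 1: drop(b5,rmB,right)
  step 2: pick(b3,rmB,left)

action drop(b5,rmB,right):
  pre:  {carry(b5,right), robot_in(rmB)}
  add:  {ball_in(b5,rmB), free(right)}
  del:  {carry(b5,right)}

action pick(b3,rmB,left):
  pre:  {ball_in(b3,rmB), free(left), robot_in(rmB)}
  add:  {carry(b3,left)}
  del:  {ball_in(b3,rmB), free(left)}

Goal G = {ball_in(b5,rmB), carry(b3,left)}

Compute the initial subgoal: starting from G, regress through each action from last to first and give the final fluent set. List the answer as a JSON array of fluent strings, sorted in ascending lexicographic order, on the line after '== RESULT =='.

Work backward from the goal:
  through step 2 (pick(b3,rmB,left)): drop {carry(b3,left)}, keep {ball_in(b5,rmB)}, require {ball_in(b3,rmB), free(left), robot_in(rmB)}
    → {ball_in(b3,rmB), ball_in(b5,rmB), free(left), robot_in(rmB)}
  through step 1 (drop(b5,rmB,right)): drop {ball_in(b5,rmB)}, keep {ball_in(b3,rmB), free(left), robot_in(rmB)}, require {carry(b5,right), robot_in(rmB)}
    → {ball_in(b3,rmB), carry(b5,right), free(left), robot_in(rmB)}

== RESULT ==
["ball_in(b3,rmB)", "carry(b5,right)", "free(left)", "robot_in(rmB)"]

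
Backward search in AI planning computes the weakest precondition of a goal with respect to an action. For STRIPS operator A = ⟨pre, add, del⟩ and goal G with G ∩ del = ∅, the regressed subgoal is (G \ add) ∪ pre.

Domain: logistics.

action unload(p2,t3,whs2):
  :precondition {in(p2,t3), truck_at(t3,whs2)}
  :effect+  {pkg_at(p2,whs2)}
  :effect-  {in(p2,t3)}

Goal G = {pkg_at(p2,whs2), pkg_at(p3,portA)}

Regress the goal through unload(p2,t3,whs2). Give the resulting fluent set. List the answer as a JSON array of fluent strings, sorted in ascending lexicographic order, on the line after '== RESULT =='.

Regress:
  G ∩ del = {}  (empty — regression defined)
  G \ add = {pkg_at(p2,whs2), pkg_at(p3,portA)} \ {pkg_at(p2,whs2)} = {pkg_at(p3,portA)}
  ∪ pre   = {pkg_at(p3,portA)} ∪ {in(p2,t3), truck_at(t3,whs2)}
          = {in(p2,t3), pkg_at(p3,portA), truck_at(t3,whs2)}

== RESULT ==
["in(p2,t3)", "pkg_at(p3,portA)", "truck_at(t3,whs2)"]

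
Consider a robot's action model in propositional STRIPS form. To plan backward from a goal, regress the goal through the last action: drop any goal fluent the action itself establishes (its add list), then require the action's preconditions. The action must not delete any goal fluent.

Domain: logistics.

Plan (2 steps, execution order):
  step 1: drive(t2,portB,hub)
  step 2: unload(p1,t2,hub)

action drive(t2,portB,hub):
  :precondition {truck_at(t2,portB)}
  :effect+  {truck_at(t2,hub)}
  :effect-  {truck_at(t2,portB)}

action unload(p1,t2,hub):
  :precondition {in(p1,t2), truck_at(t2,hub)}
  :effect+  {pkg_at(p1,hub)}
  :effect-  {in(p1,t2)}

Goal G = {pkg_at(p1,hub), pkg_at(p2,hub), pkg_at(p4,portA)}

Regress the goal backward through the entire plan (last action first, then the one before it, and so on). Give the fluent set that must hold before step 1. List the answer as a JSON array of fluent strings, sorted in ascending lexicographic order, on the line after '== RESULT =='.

Regress step by step:
  through step 2 (unload(p1,t2,hub)): drop {pkg_at(p1,hub)}, keep {pkg_at(p2,hub), pkg_at(p4,portA)}, require {in(p1,t2), truck_at(t2,hub)}
    → {in(p1,t2), pkg_at(p2,hub), pkg_at(p4,portA), truck_at(t2,hub)}
  through step 1 (drive(t2,portB,hub)): drop {truck_at(t2,hub)}, keep {in(p1,t2), pkg_at(p2,hub), pkg_at(p4,portA)}, require {truck_at(t2,portB)}
    → {in(p1,t2), pkg_at(p2,hub), pkg_at(p4,portA), truck_at(t2,portB)}

== RESULT ==
["in(p1,t2)", "pkg_at(p2,hub)", "pkg_at(p4,portA)", "truck_at(t2,portB)"]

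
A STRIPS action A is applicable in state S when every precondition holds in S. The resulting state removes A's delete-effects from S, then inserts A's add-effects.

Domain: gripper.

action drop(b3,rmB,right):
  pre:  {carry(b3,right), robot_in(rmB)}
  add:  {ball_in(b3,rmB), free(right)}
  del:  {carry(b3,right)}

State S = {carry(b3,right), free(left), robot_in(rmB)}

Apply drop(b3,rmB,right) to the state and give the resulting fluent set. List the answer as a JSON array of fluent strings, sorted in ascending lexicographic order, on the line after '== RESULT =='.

Compute (S \ del) ∪ add:
  pre ⊆ S: {carry(b3,right), robot_in(rmB)} ⊆ S  — applicable
  S \ del = {free(left), robot_in(rmB)}
  ∪ add   = {ball_in(b3,rmB), free(left), free(right), robot_in(rmB)}

== RESULT ==
["ball_in(b3,rmB)", "free(left)", "free(right)", "robot_in(rmB)"]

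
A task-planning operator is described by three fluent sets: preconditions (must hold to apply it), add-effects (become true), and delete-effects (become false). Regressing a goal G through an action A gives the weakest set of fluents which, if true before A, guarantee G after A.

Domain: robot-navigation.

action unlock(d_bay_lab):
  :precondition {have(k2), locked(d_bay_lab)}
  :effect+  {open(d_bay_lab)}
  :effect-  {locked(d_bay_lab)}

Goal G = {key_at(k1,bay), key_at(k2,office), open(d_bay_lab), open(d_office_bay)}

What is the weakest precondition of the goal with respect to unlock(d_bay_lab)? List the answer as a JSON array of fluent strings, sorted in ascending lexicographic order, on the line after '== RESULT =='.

Compute (G \ add) ∪ pre:
  G ∩ del = {}  (empty — regression defined)
  G \ add = {key_at(k1,bay), key_at(k2,office), open(d_bay_lab), open(d_office_bay)} \ {open(d_bay_lab)} = {key_at(k1,bay), key_at(k2,office), open(d_office_bay)}
  ∪ pre   = {key_at(k1,bay), key_at(k2,office), open(d_office_bay)} ∪ {have(k2), locked(d_bay_lab)}
          = {have(k2), key_at(k1,bay), key_at(k2,office), locked(d_bay_lab), open(d_office_bay)}

== RESULT ==
["have(k2)", "key_at(k1,bay)", "key_at(k2,office)", "locked(d_bay_lab)", "open(d_office_bay)"]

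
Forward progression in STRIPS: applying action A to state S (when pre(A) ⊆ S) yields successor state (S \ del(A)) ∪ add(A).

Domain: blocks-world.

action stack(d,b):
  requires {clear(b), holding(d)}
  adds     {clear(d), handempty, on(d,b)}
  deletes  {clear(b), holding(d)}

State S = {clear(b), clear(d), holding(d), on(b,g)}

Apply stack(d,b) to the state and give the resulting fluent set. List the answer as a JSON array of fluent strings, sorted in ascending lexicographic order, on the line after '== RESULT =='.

Progress:
  pre ⊆ S: {clear(b), holding(d)} ⊆ S  — applicable
  S \ del = {clear(d), on(b,g)}
  ∪ add   = {clear(d), handempty, on(b,g), on(d,b)}

== RESULT ==
["clear(d)", "handempty", "on(b,g)", "on(d,b)"]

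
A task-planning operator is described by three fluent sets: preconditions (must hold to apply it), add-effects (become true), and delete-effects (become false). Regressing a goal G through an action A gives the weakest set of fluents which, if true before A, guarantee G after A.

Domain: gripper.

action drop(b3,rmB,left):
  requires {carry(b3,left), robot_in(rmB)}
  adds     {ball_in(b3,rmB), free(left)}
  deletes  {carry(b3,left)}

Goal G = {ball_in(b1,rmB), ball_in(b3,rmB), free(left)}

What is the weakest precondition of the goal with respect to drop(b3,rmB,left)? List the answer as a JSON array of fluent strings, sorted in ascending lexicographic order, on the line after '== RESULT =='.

Regress:
  G ∩ del = {}  (empty — regression defined)
  G \ add = {ball_in(b1,rmB), ball_in(b3,rmB), free(left)} \ {ball_in(b3,rmB), free(left)} = {ball_in(b1,rmB)}
  ∪ pre   = {ball_in(b1,rmB)} ∪ {carry(b3,left), robot_in(rmB)}
          = {ball_in(b1,rmB), carry(b3,left), robot_in(rmB)}

== RESULT ==
["ball_in(b1,rmB)", "carry(b3,left)", "robot_in(rmB)"]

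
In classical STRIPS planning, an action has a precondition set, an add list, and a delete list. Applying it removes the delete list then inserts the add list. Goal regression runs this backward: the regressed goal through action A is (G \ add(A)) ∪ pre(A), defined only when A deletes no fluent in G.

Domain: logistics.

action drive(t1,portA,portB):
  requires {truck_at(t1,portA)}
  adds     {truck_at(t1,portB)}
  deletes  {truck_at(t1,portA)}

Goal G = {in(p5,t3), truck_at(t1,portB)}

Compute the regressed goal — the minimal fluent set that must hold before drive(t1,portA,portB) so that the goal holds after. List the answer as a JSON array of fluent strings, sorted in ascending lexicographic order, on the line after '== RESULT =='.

Compute (G \ add) ∪ pre:
  G ∩ del = {}  (empty — regression defined)
  G \ add = {in(p5,t3), truck_at(t1,portB)} \ {truck_at(t1,portB)} = {in(p5,t3)}
  ∪ pre   = {in(p5,t3)} ∪ {truck_at(t1,portA)}
          = {in(p5,t3), truck_at(t1,portA)}

== RESULT ==
["in(p5,t3)", "truck_at(t1,portA)"]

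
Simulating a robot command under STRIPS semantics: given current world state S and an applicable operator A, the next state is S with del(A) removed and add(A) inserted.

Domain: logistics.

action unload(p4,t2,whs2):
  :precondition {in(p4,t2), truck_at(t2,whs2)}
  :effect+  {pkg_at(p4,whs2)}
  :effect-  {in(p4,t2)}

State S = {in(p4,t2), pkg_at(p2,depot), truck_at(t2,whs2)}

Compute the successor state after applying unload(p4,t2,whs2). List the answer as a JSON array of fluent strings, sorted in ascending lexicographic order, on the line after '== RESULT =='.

Compute (S \ del) ∪ add:
  pre ⊆ S: {in(p4,t2), truck_at(t2,whs2)} ⊆ S  — applicable
  S \ del = {pkg_at(p2,depot), truck_at(t2,whs2)}
  ∪ add   = {pkg_at(p2,depot), pkg_at(p4,whs2), truck_at(t2,whs2)}

== RESULT ==
["pkg_at(p2,depot)", "pkg_at(p4,whs2)", "truck_at(t2,whs2)"]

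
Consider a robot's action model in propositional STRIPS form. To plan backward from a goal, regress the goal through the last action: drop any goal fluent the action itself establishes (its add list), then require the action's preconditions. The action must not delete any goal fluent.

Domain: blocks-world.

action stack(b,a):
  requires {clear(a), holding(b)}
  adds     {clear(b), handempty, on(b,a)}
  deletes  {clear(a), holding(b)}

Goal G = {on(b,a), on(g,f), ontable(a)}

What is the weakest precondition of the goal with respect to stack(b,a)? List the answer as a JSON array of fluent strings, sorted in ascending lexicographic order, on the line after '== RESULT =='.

Regress:
  G ∩ del = {}  (empty — regression defined)
  G \ add = {on(b,a), on(g,f), ontable(a)} \ {clear(b), handempty, on(b,a)} = {on(g,f), ontable(a)}
  ∪ pre   = {on(g,f), ontable(a)} ∪ {clear(a), holding(b)}
          = {clear(a), holding(b), on(g,f), ontable(a)}

== RESULT ==
["clear(a)", "holding(b)", "on(g,f)", "ontable(a)"]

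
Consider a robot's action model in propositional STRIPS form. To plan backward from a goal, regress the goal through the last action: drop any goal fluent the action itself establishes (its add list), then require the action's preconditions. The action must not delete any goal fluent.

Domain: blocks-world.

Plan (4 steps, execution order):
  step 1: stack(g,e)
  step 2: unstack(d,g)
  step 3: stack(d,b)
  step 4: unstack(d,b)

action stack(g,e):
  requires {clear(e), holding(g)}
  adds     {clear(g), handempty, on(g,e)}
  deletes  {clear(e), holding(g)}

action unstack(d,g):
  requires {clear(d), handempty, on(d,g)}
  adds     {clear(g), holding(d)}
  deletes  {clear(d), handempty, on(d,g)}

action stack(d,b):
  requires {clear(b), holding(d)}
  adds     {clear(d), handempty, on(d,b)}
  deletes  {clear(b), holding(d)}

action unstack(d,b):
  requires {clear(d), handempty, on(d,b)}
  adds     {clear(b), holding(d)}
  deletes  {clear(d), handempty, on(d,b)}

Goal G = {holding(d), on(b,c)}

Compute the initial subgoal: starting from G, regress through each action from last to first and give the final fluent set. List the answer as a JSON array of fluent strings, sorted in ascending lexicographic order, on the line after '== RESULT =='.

Regress step by step:
  through step 4 (unstack(d,b)): drop {holding(d)}, keep {on(b,c)}, require {clear(d), handempty, on(d,b)}
    → {clear(d), handempty, on(b,c), on(d,b)}
  through step 3 (stack(d,b)): drop {clear(d), handempty, on(d,b)}, keep {on(b,c)}, require {clear(b), holding(d)}
    → {clear(b), holding(d), on(b,c)}
  through step 2 (unstack(d,g)): drop {holding(d)}, keep {clear(b), on(b,c)}, require {clear(d), handempty, on(d,g)}
    → {clear(b), clear(d), handempty, on(b,c), on(d,g)}
  through step 1 (stack(g,e)): drop {handempty}, keep {clear(b), clear(d), on(b,c), on(d,g)}, require {clear(e), holding(g)}
    → {clear(b), clear(d), clear(e), holding(g), on(b,c), on(d,g)}

== RESULT ==
["clear(b)", "clear(d)", "clear(e)", "holding(g)", "on(b,c)", "on(d,g)"]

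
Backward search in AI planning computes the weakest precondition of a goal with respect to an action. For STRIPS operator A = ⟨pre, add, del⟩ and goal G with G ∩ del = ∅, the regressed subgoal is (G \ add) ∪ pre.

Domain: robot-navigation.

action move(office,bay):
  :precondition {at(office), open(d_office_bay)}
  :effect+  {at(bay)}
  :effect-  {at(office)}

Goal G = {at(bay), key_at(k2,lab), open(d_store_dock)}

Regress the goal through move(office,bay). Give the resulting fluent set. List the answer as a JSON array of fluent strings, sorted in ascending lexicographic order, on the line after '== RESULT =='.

Compute (G \ add) ∪ pre:
  G ∩ del = {}  (empty — regression defined)
  G \ add = {at(bay), key_at(k2,lab), open(d_store_dock)} \ {at(bay)} = {key_at(k2,lab), open(d_store_dock)}
  ∪ pre   = {key_at(k2,lab), open(d_store_dock)} ∪ {at(office), open(d_office_bay)}
          = {at(office), key_at(k2,lab), open(d_office_bay), open(d_store_dock)}

== RESULT ==
["at(office)", "key_at(k2,lab)", "open(d_office_bay)", "open(d_store_dock)"]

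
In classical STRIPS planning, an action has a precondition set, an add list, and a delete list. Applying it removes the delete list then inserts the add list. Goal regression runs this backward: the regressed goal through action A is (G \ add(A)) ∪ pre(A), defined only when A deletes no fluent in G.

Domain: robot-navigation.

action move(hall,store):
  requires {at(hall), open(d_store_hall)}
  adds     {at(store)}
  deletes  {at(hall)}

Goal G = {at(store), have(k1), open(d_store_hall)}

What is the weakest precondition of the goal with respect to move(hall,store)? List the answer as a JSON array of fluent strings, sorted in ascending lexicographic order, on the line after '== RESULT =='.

Regress:
  G ∩ del = {}  (empty — regression defined)
  G \ add = {at(store), have(k1), open(d_store_hall)} \ {at(store)} = {have(k1), open(d_store_hall)}
  ∪ pre   = {have(k1), open(d_store_hall)} ∪ {at(hall), open(d_store_hall)}
          = {at(hall), have(k1), open(d_store_hall)}

== RESULT ==
["at(hall)", "have(k1)", "open(d_store_hall)"]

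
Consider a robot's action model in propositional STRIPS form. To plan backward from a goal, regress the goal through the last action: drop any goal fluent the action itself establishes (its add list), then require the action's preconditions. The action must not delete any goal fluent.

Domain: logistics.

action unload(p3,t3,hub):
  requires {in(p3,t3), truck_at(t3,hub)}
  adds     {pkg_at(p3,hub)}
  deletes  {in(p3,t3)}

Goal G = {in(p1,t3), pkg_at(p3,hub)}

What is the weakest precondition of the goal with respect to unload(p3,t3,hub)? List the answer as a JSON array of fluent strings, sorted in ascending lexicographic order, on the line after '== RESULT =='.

Compute (G \ add) ∪ pre:
  G ∩ del = {}  (empty — regression defined)
  G \ add = {in(p1,t3), pkg_at(p3,hub)} \ {pkg_at(p3,hub)} = {in(p1,t3)}
  ∪ pre   = {in(p1,t3)} ∪ {in(p3,t3), truck_at(t3,hub)}
          = {in(p1,t3), in(p3,t3), truck_at(t3,hub)}

== RESULT ==
["in(p1,t3)", "in(p3,t3)", "truck_at(t3,hub)"]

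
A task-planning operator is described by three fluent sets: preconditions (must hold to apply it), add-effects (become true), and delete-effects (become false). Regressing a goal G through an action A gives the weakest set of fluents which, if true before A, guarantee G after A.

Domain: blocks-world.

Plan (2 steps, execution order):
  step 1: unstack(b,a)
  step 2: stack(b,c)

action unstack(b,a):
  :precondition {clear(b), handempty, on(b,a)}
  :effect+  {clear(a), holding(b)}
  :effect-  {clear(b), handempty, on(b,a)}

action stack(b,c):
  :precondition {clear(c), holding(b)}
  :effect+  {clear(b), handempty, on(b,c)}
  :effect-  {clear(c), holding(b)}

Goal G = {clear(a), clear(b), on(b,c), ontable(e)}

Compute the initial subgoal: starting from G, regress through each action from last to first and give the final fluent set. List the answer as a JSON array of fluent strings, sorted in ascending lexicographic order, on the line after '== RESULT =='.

Work backward from the goal:
  through step 2 (stack(b,c)): drop {clear(b), on(b,c)}, keep {clear(a), ontable(e)}, require {clear(c), holding(b)}
    → {clear(a), clear(c), holding(b), ontable(e)}
  through step 1 (unstack(b,a)): drop {clear(a), holding(b)}, keep {clear(c), ontable(e)}, require {clear(b), handempty, on(b,a)}
    → {clear(b), clear(c), handempty, on(b,a), ontable(e)}

== RESULT ==
["clear(b)", "clear(c)", "handempty", "on(b,a)", "ontable(e)"]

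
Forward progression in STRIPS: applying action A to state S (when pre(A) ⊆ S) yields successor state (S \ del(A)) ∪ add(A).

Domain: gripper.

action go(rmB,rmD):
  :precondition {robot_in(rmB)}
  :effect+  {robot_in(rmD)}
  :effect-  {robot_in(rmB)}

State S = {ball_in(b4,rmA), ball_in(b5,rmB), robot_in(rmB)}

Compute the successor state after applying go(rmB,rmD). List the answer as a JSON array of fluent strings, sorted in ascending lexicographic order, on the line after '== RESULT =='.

Compute (S \ del) ∪ add:
  pre ⊆ S: {robot_in(rmB)} ⊆ S  — applicable
  S \ del = {ball_in(b4,rmA), ball_in(b5,rmB)}
  ∪ add   = {ball_in(b4,rmA), ball_in(b5,rmB), robot_in(rmD)}

== RESULT ==
["ball_in(b4,rmA)", "ball_in(b5,rmB)", "robot_in(rmD)"]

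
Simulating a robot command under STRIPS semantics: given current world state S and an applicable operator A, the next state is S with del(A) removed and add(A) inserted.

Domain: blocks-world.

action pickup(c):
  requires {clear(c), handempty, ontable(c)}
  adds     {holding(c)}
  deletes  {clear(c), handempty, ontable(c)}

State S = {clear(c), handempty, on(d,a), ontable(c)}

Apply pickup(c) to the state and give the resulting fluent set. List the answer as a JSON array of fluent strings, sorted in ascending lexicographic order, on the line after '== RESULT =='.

Progress:
  pre ⊆ S: {clear(c), handempty, ontable(c)} ⊆ S  — applicable
  S \ del = {on(d,a)}
  ∪ add   = {holding(c), on(d,a)}

== RESULT ==
["holding(c)", "on(d,a)"]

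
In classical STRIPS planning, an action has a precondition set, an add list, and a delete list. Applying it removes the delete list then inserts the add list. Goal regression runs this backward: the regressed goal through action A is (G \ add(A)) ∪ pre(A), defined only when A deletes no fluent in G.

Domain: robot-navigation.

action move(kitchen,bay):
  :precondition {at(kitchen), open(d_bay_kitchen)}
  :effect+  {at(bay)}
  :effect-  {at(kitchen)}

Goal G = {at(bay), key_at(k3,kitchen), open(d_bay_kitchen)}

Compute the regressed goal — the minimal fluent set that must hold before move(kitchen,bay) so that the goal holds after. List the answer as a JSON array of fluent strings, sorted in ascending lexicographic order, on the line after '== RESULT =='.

Compute (G \ add) ∪ pre:
  G ∩ del = {}  (empty — regression defined)
  G \ add = {at(bay), key_at(k3,kitchen), open(d_bay_kitchen)} \ {at(bay)} = {key_at(k3,kitchen), open(d_bay_kitchen)}
  ∪ pre   = {key_at(k3,kitchen), open(d_bay_kitchen)} ∪ {at(kitchen), open(d_bay_kitchen)}
          = {at(kitchen), key_at(k3,kitchen), open(d_bay_kitchen)}

== RESULT ==
["at(kitchen)", "key_at(k3,kitchen)", "open(d_bay_kitchen)"]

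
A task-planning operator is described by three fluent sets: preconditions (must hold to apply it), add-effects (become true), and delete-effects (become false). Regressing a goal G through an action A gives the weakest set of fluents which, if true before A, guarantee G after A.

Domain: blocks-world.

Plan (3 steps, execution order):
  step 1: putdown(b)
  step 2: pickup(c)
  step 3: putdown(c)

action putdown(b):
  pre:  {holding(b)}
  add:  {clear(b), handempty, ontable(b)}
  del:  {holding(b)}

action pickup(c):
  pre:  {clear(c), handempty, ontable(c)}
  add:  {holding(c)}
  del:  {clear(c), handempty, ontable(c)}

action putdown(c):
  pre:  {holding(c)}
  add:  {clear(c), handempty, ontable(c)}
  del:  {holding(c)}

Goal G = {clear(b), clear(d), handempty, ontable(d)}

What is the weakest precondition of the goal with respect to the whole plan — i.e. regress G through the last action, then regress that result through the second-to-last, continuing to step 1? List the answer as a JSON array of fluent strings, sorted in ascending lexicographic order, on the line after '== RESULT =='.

Work backward from the goal:
  through step 3 (putdown(c)): drop {handempty}, keep {clear(b), clear(d), ontable(d)}, require {holding(c)}
    → {clear(b), clear(d), holding(c), ontable(d)}
  through step 2 (pickup(c)): drop {holding(c)}, keep {clear(b), clear(d), ontable(d)}, require {clear(c), handempty, ontable(c)}
    → {clear(b), clear(c), clear(d), handempty, ontable(c), ontable(d)}
  through step 1 (putdown(b)): drop {clear(b), handempty}, keep {clear(c), clear(d), ontable(c), ontable(d)}, require {holding(b)}
    → {clear(c), clear(d), holding(b), ontable(c), ontable(d)}

== RESULT ==
["clear(c)", "clear(d)", "holding(b)", "ontable(c)", "ontable(d)"]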